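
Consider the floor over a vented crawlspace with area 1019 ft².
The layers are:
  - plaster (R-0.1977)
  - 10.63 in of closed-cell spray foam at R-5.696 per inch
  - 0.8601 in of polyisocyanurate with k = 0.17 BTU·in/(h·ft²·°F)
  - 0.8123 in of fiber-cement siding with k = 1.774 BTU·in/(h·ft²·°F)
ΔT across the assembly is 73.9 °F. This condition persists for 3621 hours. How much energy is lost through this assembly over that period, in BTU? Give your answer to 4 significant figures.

4115000 BTU

10.63 × 5.696 = 60.548
0.8601/0.17 = 5.0594
0.8123/1.774 = 0.45789
R_total = 0.1977 + 60.548 + 5.0594 + 0.45789 = 66.263 ft²·°F·h/BTU
Q = 1019 × 73.9 / 66.263 = 1136.4 BTU/h
E = 1136.4 × 3621 = 4115000 BTU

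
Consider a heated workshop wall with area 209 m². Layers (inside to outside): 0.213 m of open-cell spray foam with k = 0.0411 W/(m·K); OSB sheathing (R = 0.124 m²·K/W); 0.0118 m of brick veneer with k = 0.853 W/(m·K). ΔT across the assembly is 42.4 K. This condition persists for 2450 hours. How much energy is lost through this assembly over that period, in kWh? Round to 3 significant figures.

0.213/0.0411 = 5.182
0.0118/0.853 = 0.01383
R_total = 5.182 + 0.124 + 0.01383 = 5.32 m²·K/W
Q = 209 × 42.4 / 5.32 = 1666 W
E = 1666 W × 2450 h / 1000 = 4081 kWh

4080 kWh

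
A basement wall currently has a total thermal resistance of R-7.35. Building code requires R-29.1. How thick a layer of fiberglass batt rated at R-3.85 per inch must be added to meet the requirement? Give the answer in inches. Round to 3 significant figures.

5.65 in

ΔR = 29.1 − 7.35 = 21.75 ft²·°F·h/BTU
L = ΔR / (R/in) = 21.75/3.85 = 5.649 in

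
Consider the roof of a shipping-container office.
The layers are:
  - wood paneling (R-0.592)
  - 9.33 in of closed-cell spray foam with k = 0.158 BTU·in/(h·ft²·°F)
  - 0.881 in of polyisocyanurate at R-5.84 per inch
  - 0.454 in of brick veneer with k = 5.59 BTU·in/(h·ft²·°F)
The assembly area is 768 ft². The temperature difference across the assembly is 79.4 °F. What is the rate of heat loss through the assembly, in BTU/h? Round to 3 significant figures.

9.33/0.158 = 59.05
0.881 × 5.84 = 5.145
0.454/5.59 = 0.08122
R_total = 0.592 + 59.05 + 5.145 + 0.08122 = 64.87 ft²·°F·h/BTU
Q = A·ΔT/R = 768 × 79.4 / 64.87 = 940 BTU/h

940 BTU/h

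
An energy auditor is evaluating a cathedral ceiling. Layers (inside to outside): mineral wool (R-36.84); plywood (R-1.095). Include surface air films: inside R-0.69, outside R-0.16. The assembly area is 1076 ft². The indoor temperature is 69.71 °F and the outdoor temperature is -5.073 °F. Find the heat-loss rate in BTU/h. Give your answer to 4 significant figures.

2075 BTU/h

R_total = 0.69 + 36.84 + 1.095 + 0.16 = 38.785 ft²·°F·h/BTU
Q = A·ΔT/R = 1076 × (69.71 − (-5.073)) / 38.785 = 2074.7 BTU/h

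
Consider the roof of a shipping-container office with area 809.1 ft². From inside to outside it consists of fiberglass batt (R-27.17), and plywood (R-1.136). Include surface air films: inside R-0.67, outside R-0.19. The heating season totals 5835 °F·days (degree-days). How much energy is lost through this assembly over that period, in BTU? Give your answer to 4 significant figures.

3885000 BTU

R_total = 0.67 + 27.17 + 1.136 + 0.19 = 29.166 ft²·°F·h/BTU
E = A × HDD × 24 / R = 809.1 × 5835 × 24 / 29.166 = 3884900 BTU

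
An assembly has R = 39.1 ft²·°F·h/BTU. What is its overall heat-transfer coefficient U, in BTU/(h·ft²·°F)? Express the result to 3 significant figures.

0.0256 BTU/(h·ft²·°F)

U = 1/R = 1/39.1 = 0.02558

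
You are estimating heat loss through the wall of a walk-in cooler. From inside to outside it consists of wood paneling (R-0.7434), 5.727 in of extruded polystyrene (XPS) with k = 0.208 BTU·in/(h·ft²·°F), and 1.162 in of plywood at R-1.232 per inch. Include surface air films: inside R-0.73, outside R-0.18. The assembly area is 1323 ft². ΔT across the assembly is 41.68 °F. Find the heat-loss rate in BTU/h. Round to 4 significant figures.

1801 BTU/h

5.727/0.208 = 27.534
1.162 × 1.232 = 1.4316
R_total = 0.73 + 0.7434 + 27.534 + 1.4316 + 0.18 = 30.619 ft²·°F·h/BTU
Q = A·ΔT/R = 1323 × 41.68 / 30.619 = 1801 BTU/h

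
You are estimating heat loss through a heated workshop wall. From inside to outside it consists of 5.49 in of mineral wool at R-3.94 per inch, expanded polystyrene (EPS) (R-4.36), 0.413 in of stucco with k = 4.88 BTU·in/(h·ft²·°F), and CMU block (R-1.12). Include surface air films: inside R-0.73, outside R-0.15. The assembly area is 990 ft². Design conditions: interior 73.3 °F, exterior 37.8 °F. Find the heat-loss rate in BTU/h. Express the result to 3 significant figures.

1250 BTU/h

5.49 × 3.94 = 21.63
0.413/4.88 = 0.08463
R_total = 0.73 + 21.63 + 4.36 + 0.08463 + 1.12 + 0.15 = 28.08 ft²·°F·h/BTU
Q = A·ΔT/R = 990 × (73.3 − 37.8) / 28.08 = 1252 BTU/h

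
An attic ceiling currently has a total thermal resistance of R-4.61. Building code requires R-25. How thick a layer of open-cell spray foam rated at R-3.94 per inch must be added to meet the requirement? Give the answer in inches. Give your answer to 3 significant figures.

ΔR = 25 − 4.61 = 20.39 ft²·°F·h/BTU
L = ΔR / (R/in) = 20.39/3.94 = 5.175 in

5.18 in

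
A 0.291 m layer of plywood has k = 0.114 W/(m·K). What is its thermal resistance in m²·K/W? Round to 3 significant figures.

R = L/k = 0.291/0.114 = 2.553 m²·K/W

2.55 m²·K/W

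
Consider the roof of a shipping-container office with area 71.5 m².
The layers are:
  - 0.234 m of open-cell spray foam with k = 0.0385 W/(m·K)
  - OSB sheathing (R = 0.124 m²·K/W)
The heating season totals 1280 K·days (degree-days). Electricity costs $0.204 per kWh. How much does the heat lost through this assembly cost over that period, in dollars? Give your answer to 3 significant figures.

0.234/0.0385 = 6.078
R_total = 6.078 + 0.124 = 6.202 m²·K/W
E = A × HDD × 24 / R / 1000 = 71.5 × 1280 × 24 / 6.202 / 1000 = 354.2 kWh
Cost = 354.2 × 0.204 = $72.25

72.2 dollars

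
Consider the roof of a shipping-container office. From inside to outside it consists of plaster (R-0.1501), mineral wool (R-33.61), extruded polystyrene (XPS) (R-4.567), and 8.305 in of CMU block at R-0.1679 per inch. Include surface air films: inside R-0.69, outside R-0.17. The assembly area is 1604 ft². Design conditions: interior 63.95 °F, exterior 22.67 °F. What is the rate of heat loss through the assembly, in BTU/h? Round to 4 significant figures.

1632 BTU/h

8.305 × 0.1679 = 1.3944
R_total = 0.69 + 0.1501 + 33.61 + 4.567 + 1.3944 + 0.17 = 40.582 ft²·°F·h/BTU
Q = A·ΔT/R = 1604 × (63.95 − 22.67) / 40.582 = 1631.6 BTU/h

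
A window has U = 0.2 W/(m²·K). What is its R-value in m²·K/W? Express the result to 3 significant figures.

R = 1/U = 1/0.2 = 5

5.00 m²·K/W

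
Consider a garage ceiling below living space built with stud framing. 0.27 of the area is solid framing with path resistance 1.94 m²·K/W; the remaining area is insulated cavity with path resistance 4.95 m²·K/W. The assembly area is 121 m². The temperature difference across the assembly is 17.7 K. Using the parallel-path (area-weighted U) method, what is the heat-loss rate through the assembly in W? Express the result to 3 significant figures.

U_eff = 0.73/4.95 + 0.27/1.94 = 0.1475 + 0.1392 = 0.2867
R_eff = 1/U_eff = 3.489 m²·K/W
Q = 121 × 17.7 / 3.489 = 613.9 W

614 W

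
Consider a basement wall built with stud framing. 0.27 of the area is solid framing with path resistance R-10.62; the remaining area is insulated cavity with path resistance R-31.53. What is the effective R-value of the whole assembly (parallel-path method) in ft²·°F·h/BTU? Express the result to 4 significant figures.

20.59 ft²·°F·h/BTU

U_eff = 0.73/31.53 + 0.27/10.62 = 0.023153 + 0.025424 = 0.048576
R_eff = 1/U_eff = 20.586 ft²·°F·h/BTU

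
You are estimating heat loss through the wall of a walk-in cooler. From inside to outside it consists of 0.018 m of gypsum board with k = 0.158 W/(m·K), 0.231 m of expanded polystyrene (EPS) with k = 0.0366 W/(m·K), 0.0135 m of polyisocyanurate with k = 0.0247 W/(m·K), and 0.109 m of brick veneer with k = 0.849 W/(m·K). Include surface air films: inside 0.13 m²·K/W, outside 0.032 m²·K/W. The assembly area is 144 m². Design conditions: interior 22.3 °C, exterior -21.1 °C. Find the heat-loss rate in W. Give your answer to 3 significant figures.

861 W

0.018/0.158 = 0.1139
0.231/0.0366 = 6.311
0.0135/0.0247 = 0.5466
0.109/0.849 = 0.1284
R_total = 0.13 + 0.1139 + 6.311 + 0.5466 + 0.1284 + 0.032 = 7.262 m²·K/W
Q = A·ΔT/R = 144 × (22.3 − (-21.1)) / 7.262 = 860.5 W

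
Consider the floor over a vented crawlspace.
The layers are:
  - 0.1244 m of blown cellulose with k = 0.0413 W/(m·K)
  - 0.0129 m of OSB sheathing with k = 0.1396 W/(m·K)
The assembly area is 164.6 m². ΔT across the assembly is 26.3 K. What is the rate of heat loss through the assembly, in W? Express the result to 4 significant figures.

1394 W

0.1244/0.0413 = 3.0121
0.0129/0.1396 = 0.092407
R_total = 3.0121 + 0.092407 = 3.1045 m²·K/W
Q = A·ΔT/R = 164.6 × 26.3 / 3.1045 = 1394.4 W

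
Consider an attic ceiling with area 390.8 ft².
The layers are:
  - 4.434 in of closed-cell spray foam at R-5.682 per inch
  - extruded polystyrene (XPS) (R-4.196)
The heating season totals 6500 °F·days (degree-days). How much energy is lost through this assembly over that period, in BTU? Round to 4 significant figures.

2074000 BTU

4.434 × 5.682 = 25.194
R_total = 25.194 + 4.196 = 29.39 ft²·°F·h/BTU
E = A × HDD × 24 / R = 390.8 × 6500 × 24 / 29.39 = 2074300 BTU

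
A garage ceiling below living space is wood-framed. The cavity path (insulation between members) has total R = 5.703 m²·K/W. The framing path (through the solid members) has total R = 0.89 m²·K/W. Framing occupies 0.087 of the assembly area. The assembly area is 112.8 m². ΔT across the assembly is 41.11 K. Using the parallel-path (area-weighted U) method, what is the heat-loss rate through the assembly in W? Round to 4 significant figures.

U_eff = 0.913/5.703 + 0.087/0.89 = 0.16009 + 0.097753 = 0.25784
R_eff = 1/U_eff = 3.8783 m²·K/W
Q = 112.8 × 41.11 / 3.8783 = 1195.7 W

1196 W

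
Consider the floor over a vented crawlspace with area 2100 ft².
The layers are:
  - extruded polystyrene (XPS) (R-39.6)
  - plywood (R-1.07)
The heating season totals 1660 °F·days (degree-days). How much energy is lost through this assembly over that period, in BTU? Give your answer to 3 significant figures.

R_total = 39.6 + 1.07 = 40.67 ft²·°F·h/BTU
E = A × HDD × 24 / R = 2100 × 1660 × 24 / 40.67 = 2057000 BTU

2060000 BTU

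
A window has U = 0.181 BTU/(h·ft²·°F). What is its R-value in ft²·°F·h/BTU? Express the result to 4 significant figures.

R = 1/U = 1/0.181 = 5.5249

5.525 ft²·°F·h/BTU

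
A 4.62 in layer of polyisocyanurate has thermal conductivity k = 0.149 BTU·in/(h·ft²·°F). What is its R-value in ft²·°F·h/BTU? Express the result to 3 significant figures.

R = L/k = 4.62/0.149 = 31.01 ft²·°F·h/BTU

31.0 ft²·°F·h/BTU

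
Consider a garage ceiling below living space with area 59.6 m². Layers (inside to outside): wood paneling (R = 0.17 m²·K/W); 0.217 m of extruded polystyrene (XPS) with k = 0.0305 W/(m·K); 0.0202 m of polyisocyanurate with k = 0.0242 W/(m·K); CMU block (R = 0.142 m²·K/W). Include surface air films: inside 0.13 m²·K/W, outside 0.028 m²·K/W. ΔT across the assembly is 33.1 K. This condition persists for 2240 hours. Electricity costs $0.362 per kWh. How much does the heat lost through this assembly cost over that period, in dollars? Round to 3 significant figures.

190 dollars

0.217/0.0305 = 7.115
0.0202/0.0242 = 0.8347
R_total = 0.13 + 0.17 + 7.115 + 0.8347 + 0.142 + 0.028 = 8.419 m²·K/W
Q = 59.6 × 33.1 / 8.419 = 234.3 W
E = 234.3 W × 2240 h / 1000 = 524.9 kWh
Cost = 524.9 × 0.362 = $190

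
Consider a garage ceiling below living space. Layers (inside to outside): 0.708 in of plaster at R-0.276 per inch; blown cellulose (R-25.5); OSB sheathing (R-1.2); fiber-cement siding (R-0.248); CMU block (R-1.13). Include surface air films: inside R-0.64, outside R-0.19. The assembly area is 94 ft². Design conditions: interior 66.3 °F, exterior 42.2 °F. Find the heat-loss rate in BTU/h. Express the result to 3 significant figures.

0.708 × 0.276 = 0.1954
R_total = 0.64 + 0.1954 + 25.5 + 1.2 + 0.248 + 1.13 + 0.19 = 29.1 ft²·°F·h/BTU
Q = A·ΔT/R = 94 × (66.3 − 42.2) / 29.1 = 77.84 BTU/h

77.8 BTU/h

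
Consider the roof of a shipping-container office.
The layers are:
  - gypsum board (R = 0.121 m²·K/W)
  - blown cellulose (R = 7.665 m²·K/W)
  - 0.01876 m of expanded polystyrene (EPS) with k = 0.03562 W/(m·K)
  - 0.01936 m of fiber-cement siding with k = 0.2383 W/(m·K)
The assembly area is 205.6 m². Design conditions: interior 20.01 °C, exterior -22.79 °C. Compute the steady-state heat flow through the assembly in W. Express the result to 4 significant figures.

1048 W

0.01876/0.03562 = 0.52667
0.01936/0.2383 = 0.081242
R_total = 0.121 + 7.665 + 0.52667 + 0.081242 = 8.3939 m²·K/W
Q = A·ΔT/R = 205.6 × (20.01 − (-22.79)) / 8.3939 = 1048.3 W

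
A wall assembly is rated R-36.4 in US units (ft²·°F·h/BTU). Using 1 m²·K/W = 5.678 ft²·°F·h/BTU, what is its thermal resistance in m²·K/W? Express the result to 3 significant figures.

R_SI = 36.4/5.678 = 6.411

6.41 m²·K/W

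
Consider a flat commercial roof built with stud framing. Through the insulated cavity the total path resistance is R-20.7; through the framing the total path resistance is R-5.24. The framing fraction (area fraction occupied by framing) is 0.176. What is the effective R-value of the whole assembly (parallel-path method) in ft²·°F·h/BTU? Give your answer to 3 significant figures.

U_eff = 0.824/20.7 + 0.176/5.24 = 0.03981 + 0.03359 = 0.07339
R_eff = 1/U_eff = 13.62 ft²·°F·h/BTU

13.6 ft²·°F·h/BTU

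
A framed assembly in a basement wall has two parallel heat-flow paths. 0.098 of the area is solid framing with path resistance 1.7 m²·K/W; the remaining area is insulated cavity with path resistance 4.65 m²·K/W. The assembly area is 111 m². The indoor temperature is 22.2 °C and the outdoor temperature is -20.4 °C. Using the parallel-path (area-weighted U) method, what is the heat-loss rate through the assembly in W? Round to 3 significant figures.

U_eff = 0.902/4.65 + 0.098/1.7 = 0.194 + 0.05765 = 0.2516
R_eff = 1/U_eff = 3.974 m²·K/W
Q = 111 × (22.2 − (-20.4)) / 3.974 = 1190 W

1190 W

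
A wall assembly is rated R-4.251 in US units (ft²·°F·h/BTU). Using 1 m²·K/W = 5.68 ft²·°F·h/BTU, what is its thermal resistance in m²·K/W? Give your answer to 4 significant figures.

0.7484 m²·K/W

R_SI = 4.251/5.68 = 0.74842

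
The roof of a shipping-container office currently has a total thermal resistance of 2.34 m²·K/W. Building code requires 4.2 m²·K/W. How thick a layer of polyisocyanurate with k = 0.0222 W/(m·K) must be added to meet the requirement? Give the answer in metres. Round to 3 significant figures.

ΔR = 4.2 − 2.34 = 1.86 m²·K/W
L = ΔR × k = 1.86 × 0.0222 = 0.04129 m

0.0413 m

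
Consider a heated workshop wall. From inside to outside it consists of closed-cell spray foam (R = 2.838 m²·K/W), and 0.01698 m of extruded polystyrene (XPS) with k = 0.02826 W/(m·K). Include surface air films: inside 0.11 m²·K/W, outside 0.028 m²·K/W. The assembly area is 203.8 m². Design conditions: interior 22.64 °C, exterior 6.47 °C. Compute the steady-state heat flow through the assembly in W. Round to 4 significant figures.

921.3 W

0.01698/0.02826 = 0.60085
R_total = 0.11 + 2.838 + 0.60085 + 0.028 = 3.5768 m²·K/W
Q = A·ΔT/R = 203.8 × (22.64 − 6.47) / 3.5768 = 921.33 W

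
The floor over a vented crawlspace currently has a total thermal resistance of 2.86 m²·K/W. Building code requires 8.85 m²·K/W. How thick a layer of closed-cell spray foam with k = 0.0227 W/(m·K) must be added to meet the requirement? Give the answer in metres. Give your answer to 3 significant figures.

ΔR = 8.85 − 2.86 = 5.99 m²·K/W
L = ΔR × k = 5.99 × 0.0227 = 0.136 m

0.136 m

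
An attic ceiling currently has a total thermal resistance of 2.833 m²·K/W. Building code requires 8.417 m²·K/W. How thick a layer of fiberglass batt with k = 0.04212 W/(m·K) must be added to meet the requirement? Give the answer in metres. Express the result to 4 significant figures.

ΔR = 8.417 − 2.833 = 5.584 m²·K/W
L = ΔR × k = 5.584 × 0.04212 = 0.2352 m

0.2352 m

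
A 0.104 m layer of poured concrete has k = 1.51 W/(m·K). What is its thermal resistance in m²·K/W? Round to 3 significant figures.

R = L/k = 0.104/1.51 = 0.06887 m²·K/W

0.0689 m²·K/W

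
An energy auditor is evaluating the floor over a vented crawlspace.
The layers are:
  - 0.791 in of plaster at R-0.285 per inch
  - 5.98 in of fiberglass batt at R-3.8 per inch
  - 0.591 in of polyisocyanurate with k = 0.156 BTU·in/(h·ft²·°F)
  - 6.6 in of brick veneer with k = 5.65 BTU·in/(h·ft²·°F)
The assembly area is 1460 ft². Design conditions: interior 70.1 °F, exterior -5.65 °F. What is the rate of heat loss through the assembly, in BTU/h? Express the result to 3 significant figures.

3960 BTU/h

0.791 × 0.285 = 0.2254
5.98 × 3.8 = 22.72
0.591/0.156 = 3.788
6.6/5.65 = 1.168
R_total = 0.2254 + 22.72 + 3.788 + 1.168 = 27.91 ft²·°F·h/BTU
Q = A·ΔT/R = 1460 × (70.1 − (-5.65)) / 27.91 = 3963 BTU/h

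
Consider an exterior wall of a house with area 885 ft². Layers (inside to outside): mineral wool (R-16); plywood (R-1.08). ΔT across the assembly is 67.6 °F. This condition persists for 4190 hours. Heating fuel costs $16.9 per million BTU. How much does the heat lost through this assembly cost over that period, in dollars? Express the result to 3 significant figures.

248 dollars

R_total = 16 + 1.08 = 17.08 ft²·°F·h/BTU
Q = 885 × 67.6 / 17.08 = 3503 BTU/h
E = 3503 × 4190 = 14680000 BTU
Cost = 14680000/10⁶ × 16.9 = $248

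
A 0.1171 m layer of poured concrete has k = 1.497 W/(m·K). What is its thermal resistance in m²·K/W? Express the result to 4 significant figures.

0.07822 m²·K/W

R = L/k = 0.1171/1.497 = 0.078223 m²·K/W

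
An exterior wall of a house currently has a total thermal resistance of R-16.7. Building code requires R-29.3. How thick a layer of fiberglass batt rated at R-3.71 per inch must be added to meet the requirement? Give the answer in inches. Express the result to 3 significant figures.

3.40 in

ΔR = 29.3 − 16.7 = 12.6 ft²·°F·h/BTU
L = ΔR / (R/in) = 12.6/3.71 = 3.396 in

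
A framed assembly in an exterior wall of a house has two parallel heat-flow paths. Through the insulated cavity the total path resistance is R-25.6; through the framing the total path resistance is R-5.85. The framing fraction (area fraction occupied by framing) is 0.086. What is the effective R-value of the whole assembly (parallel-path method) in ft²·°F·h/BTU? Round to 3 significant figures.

U_eff = 0.914/25.6 + 0.086/5.85 = 0.0357 + 0.0147 = 0.0504
R_eff = 1/U_eff = 19.84 ft²·°F·h/BTU

19.8 ft²·°F·h/BTU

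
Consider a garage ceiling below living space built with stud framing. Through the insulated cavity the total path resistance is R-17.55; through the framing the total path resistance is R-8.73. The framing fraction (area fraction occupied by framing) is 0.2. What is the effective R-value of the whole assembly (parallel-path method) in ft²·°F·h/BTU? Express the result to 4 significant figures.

14.60 ft²·°F·h/BTU

U_eff = 0.8/17.55 + 0.2/8.73 = 0.045584 + 0.02291 = 0.068494
R_eff = 1/U_eff = 14.6 ft²·°F·h/BTU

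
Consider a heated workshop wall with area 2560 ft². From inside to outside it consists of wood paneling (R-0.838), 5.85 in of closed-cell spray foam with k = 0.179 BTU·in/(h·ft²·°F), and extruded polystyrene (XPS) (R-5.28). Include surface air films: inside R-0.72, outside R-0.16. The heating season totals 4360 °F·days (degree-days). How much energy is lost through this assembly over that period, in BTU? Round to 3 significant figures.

5.85/0.179 = 32.68
R_total = 0.72 + 0.838 + 32.68 + 5.28 + 0.16 = 39.68 ft²·°F·h/BTU
E = A × HDD × 24 / R = 2560 × 4360 × 24 / 39.68 = 6751000 BTU

6750000 BTU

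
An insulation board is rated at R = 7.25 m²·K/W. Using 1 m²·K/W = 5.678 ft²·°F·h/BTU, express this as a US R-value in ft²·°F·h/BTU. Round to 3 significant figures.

41.2 ft²·°F·h/BTU

R_US = 7.25 × 5.678 = 41.17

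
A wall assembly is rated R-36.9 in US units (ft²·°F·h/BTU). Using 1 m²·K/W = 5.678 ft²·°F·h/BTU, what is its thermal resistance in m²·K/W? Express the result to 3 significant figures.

R_SI = 36.9/5.678 = 6.499

6.50 m²·K/W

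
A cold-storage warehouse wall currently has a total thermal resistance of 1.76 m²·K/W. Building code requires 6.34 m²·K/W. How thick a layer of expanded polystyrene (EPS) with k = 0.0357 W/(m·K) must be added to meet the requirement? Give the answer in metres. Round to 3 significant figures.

0.164 m

ΔR = 6.34 − 1.76 = 4.58 m²·K/W
L = ΔR × k = 4.58 × 0.0357 = 0.1635 m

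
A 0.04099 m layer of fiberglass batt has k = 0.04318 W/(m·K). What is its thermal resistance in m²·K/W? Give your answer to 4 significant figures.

R = L/k = 0.04099/0.04318 = 0.94928 m²·K/W

0.9493 m²·K/W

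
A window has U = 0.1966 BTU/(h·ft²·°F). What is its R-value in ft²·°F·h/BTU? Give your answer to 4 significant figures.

R = 1/U = 1/0.1966 = 5.0865

5.086 ft²·°F·h/BTU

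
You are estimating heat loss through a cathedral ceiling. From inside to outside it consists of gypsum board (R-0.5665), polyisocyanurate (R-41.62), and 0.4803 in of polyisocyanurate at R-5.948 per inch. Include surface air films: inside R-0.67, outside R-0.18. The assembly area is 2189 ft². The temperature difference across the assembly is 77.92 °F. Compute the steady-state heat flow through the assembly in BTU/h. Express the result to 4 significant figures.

3717 BTU/h

0.4803 × 5.948 = 2.8568
R_total = 0.67 + 0.5665 + 41.62 + 2.8568 + 0.18 = 45.893 ft²·°F·h/BTU
Q = A·ΔT/R = 2189 × 77.92 / 45.893 = 3716.6 BTU/h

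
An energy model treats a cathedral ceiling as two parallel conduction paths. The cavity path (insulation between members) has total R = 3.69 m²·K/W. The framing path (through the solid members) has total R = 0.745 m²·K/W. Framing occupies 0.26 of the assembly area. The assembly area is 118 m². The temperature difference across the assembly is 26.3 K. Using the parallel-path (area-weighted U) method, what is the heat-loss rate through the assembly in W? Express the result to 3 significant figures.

1710 W

U_eff = 0.74/3.69 + 0.26/0.745 = 0.2005 + 0.349 = 0.5495
R_eff = 1/U_eff = 1.82 m²·K/W
Q = 118 × 26.3 / 1.82 = 1705 W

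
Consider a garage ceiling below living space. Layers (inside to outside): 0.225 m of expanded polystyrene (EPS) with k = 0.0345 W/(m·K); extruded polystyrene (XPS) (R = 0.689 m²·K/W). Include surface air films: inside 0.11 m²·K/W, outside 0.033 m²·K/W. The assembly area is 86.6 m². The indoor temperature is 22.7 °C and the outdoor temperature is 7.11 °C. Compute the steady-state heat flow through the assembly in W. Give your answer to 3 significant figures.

0.225/0.0345 = 6.522
R_total = 0.11 + 6.522 + 0.689 + 0.033 = 7.354 m²·K/W
Q = A·ΔT/R = 86.6 × (22.7 − 7.11) / 7.354 = 183.6 W

184 W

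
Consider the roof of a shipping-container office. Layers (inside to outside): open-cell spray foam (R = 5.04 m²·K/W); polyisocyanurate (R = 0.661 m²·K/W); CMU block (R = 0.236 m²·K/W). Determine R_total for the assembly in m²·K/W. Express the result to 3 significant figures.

5.94 m²·K/W

R_total = 5.04 + 0.661 + 0.236 = 5.937 m²·K/W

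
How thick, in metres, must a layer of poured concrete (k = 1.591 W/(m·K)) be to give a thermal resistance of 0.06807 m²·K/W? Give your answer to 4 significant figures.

L = R·k = 0.06807 × 1.591 = 0.1083 m

0.1083 m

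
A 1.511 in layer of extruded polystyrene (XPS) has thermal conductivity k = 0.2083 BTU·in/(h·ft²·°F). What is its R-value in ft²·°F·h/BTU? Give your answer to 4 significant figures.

7.254 ft²·°F·h/BTU

R = L/k = 1.511/0.2083 = 7.254 ft²·°F·h/BTU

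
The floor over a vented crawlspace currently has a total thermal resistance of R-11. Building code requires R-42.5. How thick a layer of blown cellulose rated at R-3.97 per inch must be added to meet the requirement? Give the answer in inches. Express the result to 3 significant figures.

7.93 in

ΔR = 42.5 − 11 = 31.5 ft²·°F·h/BTU
L = ΔR / (R/in) = 31.5/3.97 = 7.935 in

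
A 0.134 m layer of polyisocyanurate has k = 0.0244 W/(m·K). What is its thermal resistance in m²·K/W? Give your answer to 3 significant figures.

5.49 m²·K/W

R = L/k = 0.134/0.0244 = 5.492 m²·K/W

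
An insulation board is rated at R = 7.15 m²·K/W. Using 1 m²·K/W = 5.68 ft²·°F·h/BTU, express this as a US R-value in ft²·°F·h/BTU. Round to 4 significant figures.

R_US = 7.15 × 5.68 = 40.612

40.61 ft²·°F·h/BTU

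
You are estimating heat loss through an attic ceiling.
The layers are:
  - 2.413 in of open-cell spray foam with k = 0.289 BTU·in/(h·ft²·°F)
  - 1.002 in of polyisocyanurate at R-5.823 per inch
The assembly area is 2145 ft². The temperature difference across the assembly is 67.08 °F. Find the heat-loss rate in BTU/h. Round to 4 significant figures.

2.413/0.289 = 8.3495
1.002 × 5.823 = 5.8346
R_total = 8.3495 + 5.8346 = 14.184 ft²·°F·h/BTU
Q = A·ΔT/R = 2145 × 67.08 / 14.184 = 10144 BTU/h

10140 BTU/h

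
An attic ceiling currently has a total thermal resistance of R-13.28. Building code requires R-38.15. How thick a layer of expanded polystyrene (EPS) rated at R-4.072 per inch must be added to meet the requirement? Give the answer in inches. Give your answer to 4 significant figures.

6.108 in

ΔR = 38.15 − 13.28 = 24.87 ft²·°F·h/BTU
L = ΔR / (R/in) = 24.87/4.072 = 6.1076 in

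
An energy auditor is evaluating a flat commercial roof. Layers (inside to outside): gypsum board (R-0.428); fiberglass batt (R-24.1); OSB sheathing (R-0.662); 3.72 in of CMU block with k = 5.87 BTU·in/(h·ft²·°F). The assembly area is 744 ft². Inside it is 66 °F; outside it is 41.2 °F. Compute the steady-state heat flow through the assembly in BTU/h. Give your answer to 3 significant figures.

715 BTU/h

3.72/5.87 = 0.6337
R_total = 0.428 + 24.1 + 0.662 + 0.6337 = 25.82 ft²·°F·h/BTU
Q = A·ΔT/R = 744 × (66 − 41.2) / 25.82 = 714.5 BTU/h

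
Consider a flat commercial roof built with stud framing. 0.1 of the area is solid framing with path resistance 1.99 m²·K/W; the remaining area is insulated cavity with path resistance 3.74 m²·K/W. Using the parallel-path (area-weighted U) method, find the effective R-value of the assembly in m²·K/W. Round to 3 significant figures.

3.44 m²·K/W

U_eff = 0.9/3.74 + 0.1/1.99 = 0.2406 + 0.05025 = 0.2909
R_eff = 1/U_eff = 3.438 m²·K/W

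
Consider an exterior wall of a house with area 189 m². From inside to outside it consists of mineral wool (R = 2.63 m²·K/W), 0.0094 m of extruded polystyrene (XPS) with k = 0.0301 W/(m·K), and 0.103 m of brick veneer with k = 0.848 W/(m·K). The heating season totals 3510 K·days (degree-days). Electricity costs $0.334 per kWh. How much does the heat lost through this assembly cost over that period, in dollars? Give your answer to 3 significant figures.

1740 dollars

0.0094/0.0301 = 0.3123
0.103/0.848 = 0.1215
R_total = 2.63 + 0.3123 + 0.1215 = 3.064 m²·K/W
E = A × HDD × 24 / R / 1000 = 189 × 3510 × 24 / 3.064 / 1000 = 5197 kWh
Cost = 5197 × 0.334 = $1736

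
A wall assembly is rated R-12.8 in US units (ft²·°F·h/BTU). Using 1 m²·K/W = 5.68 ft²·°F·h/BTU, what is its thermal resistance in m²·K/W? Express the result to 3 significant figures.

2.25 m²·K/W

R_SI = 12.8/5.68 = 2.254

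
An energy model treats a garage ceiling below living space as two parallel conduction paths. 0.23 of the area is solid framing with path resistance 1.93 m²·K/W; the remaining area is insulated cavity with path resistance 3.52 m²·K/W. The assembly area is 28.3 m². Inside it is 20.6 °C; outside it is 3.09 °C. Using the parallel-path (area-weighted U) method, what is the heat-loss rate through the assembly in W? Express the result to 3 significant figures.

167 W

U_eff = 0.77/3.52 + 0.23/1.93 = 0.2188 + 0.1192 = 0.3379
R_eff = 1/U_eff = 2.959 m²·K/W
Q = 28.3 × (20.6 − 3.09) / 2.959 = 167.5 W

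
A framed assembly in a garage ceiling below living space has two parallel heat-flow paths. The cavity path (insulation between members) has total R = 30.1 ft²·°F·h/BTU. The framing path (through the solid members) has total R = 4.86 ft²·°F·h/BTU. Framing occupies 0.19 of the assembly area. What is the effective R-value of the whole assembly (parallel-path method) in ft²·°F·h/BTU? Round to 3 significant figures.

15.2 ft²·°F·h/BTU

U_eff = 0.81/30.1 + 0.19/4.86 = 0.02691 + 0.03909 = 0.066
R_eff = 1/U_eff = 15.15 ft²·°F·h/BTU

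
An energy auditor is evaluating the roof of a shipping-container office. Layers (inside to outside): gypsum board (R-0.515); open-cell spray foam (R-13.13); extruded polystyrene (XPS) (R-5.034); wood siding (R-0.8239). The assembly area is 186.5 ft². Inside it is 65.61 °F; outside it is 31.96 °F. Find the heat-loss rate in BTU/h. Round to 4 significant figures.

R_total = 0.515 + 13.13 + 5.034 + 0.8239 = 19.503 ft²·°F·h/BTU
Q = A·ΔT/R = 186.5 × (65.61 − 31.96) / 19.503 = 321.78 BTU/h

321.8 BTU/h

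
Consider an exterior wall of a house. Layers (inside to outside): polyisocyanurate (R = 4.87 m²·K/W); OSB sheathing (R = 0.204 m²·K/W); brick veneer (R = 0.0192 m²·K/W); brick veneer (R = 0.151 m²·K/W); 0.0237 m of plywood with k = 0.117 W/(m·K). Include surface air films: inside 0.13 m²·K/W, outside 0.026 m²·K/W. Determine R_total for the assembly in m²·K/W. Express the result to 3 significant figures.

5.60 m²·K/W

0.0237/0.117 = 0.2026
R_total = 0.13 + 4.87 + 0.204 + 0.0192 + 0.151 + 0.2026 + 0.026 = 5.603 m²·K/W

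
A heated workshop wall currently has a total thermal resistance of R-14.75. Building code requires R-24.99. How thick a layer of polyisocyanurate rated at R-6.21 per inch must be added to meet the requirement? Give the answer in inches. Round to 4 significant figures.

ΔR = 24.99 − 14.75 = 10.24 ft²·°F·h/BTU
L = ΔR / (R/in) = 10.24/6.21 = 1.649 in

1.649 in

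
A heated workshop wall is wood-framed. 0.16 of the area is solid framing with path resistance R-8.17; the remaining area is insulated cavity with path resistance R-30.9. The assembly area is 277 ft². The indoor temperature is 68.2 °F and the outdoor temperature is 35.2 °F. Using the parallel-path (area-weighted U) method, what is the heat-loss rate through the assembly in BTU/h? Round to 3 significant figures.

428 BTU/h

U_eff = 0.84/30.9 + 0.16/8.17 = 0.02718 + 0.01958 = 0.04677
R_eff = 1/U_eff = 21.38 ft²·°F·h/BTU
Q = 277 × (68.2 − 35.2) / 21.38 = 427.5 BTU/h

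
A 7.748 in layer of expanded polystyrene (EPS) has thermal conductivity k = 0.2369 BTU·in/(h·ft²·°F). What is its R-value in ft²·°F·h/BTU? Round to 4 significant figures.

R = L/k = 7.748/0.2369 = 32.706 ft²·°F·h/BTU

32.71 ft²·°F·h/BTU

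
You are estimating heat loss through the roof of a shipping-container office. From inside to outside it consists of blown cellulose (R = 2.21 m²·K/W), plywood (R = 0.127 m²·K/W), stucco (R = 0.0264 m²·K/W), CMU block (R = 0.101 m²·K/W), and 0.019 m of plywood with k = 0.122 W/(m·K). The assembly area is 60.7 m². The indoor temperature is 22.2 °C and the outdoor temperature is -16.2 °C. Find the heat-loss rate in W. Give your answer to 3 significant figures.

890 W

0.019/0.122 = 0.1557
R_total = 2.21 + 0.127 + 0.0264 + 0.101 + 0.1557 = 2.62 m²·K/W
Q = A·ΔT/R = 60.7 × (22.2 − (-16.2)) / 2.62 = 889.6 W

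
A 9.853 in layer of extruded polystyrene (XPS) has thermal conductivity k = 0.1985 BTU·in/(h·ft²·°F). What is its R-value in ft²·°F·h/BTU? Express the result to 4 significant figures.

49.64 ft²·°F·h/BTU

R = L/k = 9.853/0.1985 = 49.637 ft²·°F·h/BTU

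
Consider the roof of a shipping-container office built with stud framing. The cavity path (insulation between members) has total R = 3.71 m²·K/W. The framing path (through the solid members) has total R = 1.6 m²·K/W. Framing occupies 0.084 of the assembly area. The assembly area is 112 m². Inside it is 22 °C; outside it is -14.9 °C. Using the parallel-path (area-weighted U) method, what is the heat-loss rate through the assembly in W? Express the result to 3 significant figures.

U_eff = 0.916/3.71 + 0.084/1.6 = 0.2469 + 0.0525 = 0.2994
R_eff = 1/U_eff = 3.34 m²·K/W
Q = 112 × (22 − (-14.9)) / 3.34 = 1237 W

1240 W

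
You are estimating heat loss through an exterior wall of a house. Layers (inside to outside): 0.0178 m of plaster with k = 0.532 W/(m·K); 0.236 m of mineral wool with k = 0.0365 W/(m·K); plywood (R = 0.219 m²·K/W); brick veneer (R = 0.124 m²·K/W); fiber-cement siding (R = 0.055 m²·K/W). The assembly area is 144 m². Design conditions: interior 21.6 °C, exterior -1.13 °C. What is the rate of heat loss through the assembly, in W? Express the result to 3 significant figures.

475 W

0.0178/0.532 = 0.03346
0.236/0.0365 = 6.466
R_total = 0.03346 + 6.466 + 0.219 + 0.124 + 0.055 = 6.897 m²·K/W
Q = A·ΔT/R = 144 × (21.6 − (-1.13)) / 6.897 = 474.6 W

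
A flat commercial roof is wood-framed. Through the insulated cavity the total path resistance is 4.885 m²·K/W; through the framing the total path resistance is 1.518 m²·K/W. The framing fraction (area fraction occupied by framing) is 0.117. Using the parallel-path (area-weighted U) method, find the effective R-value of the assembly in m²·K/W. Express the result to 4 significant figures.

3.878 m²·K/W

U_eff = 0.883/4.885 + 0.117/1.518 = 0.18076 + 0.077075 = 0.25783
R_eff = 1/U_eff = 3.8785 m²·K/W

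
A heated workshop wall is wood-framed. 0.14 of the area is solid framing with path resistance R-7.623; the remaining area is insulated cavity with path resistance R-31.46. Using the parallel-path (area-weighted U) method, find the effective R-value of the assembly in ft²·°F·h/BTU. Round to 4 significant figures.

21.88 ft²·°F·h/BTU

U_eff = 0.86/31.46 + 0.14/7.623 = 0.027336 + 0.018365 = 0.045702
R_eff = 1/U_eff = 21.881 ft²·°F·h/BTU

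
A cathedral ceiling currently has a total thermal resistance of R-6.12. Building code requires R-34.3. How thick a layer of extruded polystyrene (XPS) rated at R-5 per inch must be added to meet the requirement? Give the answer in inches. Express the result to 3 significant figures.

ΔR = 34.3 − 6.12 = 28.18 ft²·°F·h/BTU
L = ΔR / (R/in) = 28.18/5 = 5.636 in

5.64 in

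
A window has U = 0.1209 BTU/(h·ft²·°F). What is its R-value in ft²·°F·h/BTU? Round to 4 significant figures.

8.271 ft²·°F·h/BTU

R = 1/U = 1/0.1209 = 8.2713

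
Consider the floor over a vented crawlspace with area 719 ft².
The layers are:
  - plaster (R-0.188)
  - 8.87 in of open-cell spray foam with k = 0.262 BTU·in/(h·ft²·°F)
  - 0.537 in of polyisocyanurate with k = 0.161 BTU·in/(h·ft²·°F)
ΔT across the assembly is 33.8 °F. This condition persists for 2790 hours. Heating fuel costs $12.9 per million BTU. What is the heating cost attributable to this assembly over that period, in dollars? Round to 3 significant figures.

8.87/0.262 = 33.85
0.537/0.161 = 3.335
R_total = 0.188 + 33.85 + 3.335 = 37.38 ft²·°F·h/BTU
Q = 719 × 33.8 / 37.38 = 650.2 BTU/h
E = 650.2 × 2790 = 1814000 BTU
Cost = 1814000/10⁶ × 12.9 = $23.4

23.4 dollars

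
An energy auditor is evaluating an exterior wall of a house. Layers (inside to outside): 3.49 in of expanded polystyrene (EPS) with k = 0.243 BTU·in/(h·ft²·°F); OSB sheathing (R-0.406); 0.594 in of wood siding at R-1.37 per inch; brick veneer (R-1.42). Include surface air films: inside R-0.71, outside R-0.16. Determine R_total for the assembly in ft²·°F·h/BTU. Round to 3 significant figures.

3.49/0.243 = 14.36
0.594 × 1.37 = 0.8138
R_total = 0.71 + 14.36 + 0.406 + 0.8138 + 1.42 + 0.16 = 17.87 ft²·°F·h/BTU

17.9 ft²·°F·h/BTU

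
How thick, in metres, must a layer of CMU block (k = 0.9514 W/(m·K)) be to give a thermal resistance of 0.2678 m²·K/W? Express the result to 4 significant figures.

L = R·k = 0.2678 × 0.9514 = 0.25478 m

0.2548 m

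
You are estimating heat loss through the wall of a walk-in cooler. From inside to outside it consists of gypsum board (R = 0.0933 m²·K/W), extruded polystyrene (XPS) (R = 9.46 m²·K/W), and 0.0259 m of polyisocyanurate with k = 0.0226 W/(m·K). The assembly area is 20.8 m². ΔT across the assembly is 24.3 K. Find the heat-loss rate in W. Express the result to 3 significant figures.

47.2 W

0.0259/0.0226 = 1.146
R_total = 0.0933 + 9.46 + 1.146 = 10.7 m²·K/W
Q = A·ΔT/R = 20.8 × 24.3 / 10.7 = 47.24 W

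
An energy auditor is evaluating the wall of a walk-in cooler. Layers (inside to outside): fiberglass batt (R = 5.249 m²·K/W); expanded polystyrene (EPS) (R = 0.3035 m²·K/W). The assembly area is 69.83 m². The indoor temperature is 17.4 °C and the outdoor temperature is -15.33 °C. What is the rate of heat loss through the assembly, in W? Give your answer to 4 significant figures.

R_total = 5.249 + 0.3035 = 5.5525 m²·K/W
Q = A·ΔT/R = 69.83 × (17.4 − (-15.33)) / 5.5525 = 411.62 W

411.6 W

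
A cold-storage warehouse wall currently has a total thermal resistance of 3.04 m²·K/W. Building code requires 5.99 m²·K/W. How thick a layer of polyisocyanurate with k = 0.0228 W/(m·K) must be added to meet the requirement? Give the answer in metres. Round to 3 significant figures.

ΔR = 5.99 − 3.04 = 2.95 m²·K/W
L = ΔR × k = 2.95 × 0.0228 = 0.06726 m

0.0673 m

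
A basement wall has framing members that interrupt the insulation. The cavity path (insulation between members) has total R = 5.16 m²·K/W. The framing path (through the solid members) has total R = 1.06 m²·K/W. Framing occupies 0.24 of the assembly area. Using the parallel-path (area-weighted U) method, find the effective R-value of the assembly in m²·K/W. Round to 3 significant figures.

U_eff = 0.76/5.16 + 0.24/1.06 = 0.1473 + 0.2264 = 0.3737
R_eff = 1/U_eff = 2.676 m²·K/W

2.68 m²·K/W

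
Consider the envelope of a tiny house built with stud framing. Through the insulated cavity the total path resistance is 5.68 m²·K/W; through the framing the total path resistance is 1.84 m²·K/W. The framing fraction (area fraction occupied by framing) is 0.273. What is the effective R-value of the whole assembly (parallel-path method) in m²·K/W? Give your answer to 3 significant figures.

U_eff = 0.727/5.68 + 0.273/1.84 = 0.128 + 0.1484 = 0.2764
R_eff = 1/U_eff = 3.618 m²·K/W

3.62 m²·K/W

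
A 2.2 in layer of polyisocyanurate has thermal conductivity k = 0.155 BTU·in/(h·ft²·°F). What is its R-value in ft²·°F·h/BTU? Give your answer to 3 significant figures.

R = L/k = 2.2/0.155 = 14.19 ft²·°F·h/BTU

14.2 ft²·°F·h/BTU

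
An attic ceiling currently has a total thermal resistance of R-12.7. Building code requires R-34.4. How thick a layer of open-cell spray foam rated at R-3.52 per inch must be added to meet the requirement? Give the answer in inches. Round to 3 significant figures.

ΔR = 34.4 − 12.7 = 21.7 ft²·°F·h/BTU
L = ΔR / (R/in) = 21.7/3.52 = 6.165 in

6.16 in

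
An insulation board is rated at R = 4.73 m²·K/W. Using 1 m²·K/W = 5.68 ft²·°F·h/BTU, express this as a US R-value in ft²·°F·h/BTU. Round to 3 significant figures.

26.9 ft²·°F·h/BTU

R_US = 4.73 × 5.68 = 26.87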